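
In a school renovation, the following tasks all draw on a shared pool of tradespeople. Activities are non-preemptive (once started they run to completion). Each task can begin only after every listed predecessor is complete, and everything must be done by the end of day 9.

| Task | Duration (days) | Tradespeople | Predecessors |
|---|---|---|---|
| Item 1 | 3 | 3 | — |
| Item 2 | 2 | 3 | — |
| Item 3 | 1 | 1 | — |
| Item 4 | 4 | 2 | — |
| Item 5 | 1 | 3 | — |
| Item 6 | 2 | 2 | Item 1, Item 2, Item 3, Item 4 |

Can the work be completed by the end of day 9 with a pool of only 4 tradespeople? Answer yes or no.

no

The minimum achievable peak is 5; 4 < 5, so no feasible schedule stays within the cap.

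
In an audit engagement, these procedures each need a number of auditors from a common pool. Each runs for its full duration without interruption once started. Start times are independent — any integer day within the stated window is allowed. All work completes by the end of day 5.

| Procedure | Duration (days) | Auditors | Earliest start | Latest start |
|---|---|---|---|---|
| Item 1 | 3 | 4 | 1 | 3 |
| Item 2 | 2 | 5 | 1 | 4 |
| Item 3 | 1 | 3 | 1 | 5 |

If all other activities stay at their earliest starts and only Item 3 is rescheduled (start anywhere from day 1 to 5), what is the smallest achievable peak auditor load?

9

Item 3@1: d1:12  d2:9  d3:4  d4:0  d5:0 → peak 12
Item 3@2: d1:9  d2:12  d3:4  d4:0  d5:0 → peak 12
Item 3@3: d1:9  d2:9  d3:7  d4:0  d5:0 → peak 9
Item 3@4: d1:9  d2:9  d3:4  d4:3  d5:0 → peak 9
Item 3@5: d1:9  d2:9  d3:4  d4:0  d5:3 → peak 9
Best is Item 3@3, peak 9.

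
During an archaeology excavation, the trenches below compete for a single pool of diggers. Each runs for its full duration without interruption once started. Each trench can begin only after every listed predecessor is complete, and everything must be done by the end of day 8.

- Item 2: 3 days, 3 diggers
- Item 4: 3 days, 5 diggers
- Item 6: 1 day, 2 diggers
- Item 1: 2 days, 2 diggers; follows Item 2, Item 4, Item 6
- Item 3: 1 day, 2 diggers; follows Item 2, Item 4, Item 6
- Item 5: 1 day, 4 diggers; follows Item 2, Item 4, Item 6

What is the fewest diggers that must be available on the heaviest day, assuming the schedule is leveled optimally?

6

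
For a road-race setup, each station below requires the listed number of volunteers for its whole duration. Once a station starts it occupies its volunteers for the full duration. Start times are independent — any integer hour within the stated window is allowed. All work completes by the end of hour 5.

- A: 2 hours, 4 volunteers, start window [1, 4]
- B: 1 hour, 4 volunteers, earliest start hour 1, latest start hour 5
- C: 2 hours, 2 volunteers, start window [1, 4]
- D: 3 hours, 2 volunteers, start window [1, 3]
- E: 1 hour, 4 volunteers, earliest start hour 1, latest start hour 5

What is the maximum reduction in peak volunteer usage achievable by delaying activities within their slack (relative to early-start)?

Early-start peak: h1:16  h2:8  h3:2  h4:0  h5:0 ⇒ 16.
Leveled (A@1, B@3, C@1, D@3, E@4): h1:6  h2:6  h3:6  h4:6  h5:2 ⇒ 6.
Reduction 16 − 6 = 10.

10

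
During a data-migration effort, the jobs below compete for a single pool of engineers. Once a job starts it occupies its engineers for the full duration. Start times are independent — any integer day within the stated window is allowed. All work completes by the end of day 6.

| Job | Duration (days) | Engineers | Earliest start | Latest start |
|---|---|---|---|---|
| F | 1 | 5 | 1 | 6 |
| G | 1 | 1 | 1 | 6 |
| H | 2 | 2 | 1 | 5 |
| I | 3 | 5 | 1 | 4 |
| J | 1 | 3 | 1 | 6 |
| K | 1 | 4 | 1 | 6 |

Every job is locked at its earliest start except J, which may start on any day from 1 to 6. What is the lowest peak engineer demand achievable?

J@1: d1:20  d2:7  d3:5  d4:0  d5:0  d6:0 → peak 20
J@2: d1:17  d2:10  d3:5  d4:0  d5:0  d6:0 → peak 17
J@3: d1:17  d2:7  d3:8  d4:0  d5:0  d6:0 → peak 17
J@4: d1:17  d2:7  d3:5  d4:3  d5:0  d6:0 → peak 17
J@5: d1:17  d2:7  d3:5  d4:0  d5:3  d6:0 → peak 17
J@6: d1:17  d2:7  d3:5  d4:0  d5:0  d6:3 → peak 17
Best is J@2, peak 17.

17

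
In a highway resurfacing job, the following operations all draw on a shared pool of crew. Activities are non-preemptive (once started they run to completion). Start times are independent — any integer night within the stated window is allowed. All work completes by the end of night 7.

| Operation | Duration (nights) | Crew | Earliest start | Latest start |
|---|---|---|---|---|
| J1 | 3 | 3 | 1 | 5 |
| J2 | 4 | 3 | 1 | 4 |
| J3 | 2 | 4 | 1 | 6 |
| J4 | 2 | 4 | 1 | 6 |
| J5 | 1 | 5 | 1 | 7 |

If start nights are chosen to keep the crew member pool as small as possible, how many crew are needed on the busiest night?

7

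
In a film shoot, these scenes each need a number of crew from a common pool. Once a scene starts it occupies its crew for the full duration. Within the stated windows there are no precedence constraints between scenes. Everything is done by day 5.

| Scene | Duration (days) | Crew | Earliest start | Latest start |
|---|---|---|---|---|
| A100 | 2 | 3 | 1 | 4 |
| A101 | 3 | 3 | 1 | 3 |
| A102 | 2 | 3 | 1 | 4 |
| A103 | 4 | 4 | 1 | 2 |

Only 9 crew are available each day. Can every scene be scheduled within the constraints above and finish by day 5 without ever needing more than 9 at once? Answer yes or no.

no

The minimum achievable peak is 10; 9 < 10, so no feasible schedule stays within the cap.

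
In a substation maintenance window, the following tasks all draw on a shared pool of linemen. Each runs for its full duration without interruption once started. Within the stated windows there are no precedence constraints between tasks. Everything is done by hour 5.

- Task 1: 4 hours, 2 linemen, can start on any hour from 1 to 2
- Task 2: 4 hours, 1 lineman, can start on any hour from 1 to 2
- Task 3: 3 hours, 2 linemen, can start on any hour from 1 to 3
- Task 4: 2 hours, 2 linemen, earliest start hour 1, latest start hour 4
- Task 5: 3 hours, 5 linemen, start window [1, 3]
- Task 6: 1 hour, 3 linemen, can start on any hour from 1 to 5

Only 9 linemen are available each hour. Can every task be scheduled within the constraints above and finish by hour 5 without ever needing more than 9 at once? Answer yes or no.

no

The minimum achievable peak is 10; 9 < 10, so no feasible schedule stays within the cap.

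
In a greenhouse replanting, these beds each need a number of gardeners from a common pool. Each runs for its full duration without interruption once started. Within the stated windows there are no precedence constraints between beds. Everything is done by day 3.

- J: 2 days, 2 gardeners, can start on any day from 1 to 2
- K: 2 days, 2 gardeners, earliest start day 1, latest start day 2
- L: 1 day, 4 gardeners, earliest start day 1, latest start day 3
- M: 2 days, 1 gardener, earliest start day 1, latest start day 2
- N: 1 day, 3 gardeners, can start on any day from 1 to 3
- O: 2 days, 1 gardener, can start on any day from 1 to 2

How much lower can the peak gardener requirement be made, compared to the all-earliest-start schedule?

Early-start peak: d1:13  d2:6  d3:0 ⇒ 13.
Leveled (J@1, K@1, L@3, M@1, N@3, O@1): d1:6  d2:6  d3:7 ⇒ 7.
Reduction 13 − 7 = 6.

6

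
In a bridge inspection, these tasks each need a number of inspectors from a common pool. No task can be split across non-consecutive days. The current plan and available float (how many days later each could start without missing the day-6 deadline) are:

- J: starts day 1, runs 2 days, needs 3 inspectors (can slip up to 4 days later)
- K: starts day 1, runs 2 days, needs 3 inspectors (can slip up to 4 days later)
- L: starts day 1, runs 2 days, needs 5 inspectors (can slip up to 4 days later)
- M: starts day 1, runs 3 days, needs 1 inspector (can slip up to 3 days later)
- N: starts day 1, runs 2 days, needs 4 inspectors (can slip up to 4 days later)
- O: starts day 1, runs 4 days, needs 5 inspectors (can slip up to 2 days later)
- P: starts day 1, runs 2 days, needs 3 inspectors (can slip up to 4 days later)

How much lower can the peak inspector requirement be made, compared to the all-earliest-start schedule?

Early-start peak: d1:24  d2:24  d3:6  d4:5  d5:0  d6:0 ⇒ 24.
Leveled (J@1, K@1, L@5, M@1, N@3, O@3, P@1): d1:10  d2:10  d3:10  d4:9  d5:10  d6:10 ⇒ 10.
Reduction 24 − 10 = 14.

14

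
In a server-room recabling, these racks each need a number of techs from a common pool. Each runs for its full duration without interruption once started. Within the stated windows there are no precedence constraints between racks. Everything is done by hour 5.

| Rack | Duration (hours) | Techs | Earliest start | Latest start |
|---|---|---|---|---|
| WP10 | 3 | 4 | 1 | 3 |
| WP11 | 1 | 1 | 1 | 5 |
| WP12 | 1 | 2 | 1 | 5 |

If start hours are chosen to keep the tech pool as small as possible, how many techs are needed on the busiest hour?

Early-start (WP10@1, WP11@1, WP12@1) gives peak 7: h1:7  h2:4  h3:4  h4:0  h5:0.
Shift WP11→4, WP12→4.
Schedule WP10@1, WP11@4, WP12@4: h1:4  h2:4  h3:4  h4:3  h5:0 — peak 4.

4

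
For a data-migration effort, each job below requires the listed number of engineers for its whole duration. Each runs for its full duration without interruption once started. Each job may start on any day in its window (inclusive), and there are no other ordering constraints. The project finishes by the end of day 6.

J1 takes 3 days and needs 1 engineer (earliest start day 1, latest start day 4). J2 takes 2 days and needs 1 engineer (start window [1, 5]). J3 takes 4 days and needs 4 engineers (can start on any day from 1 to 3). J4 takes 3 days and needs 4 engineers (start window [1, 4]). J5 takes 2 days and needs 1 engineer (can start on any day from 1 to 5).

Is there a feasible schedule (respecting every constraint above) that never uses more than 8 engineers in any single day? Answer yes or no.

Schedule J1@1, J2@1, J3@1, J4@4, J5@1: d1:7  d2:7  d3:5  d4:8  d5:4  d6:4 — peak 8 ≤ 8.

yes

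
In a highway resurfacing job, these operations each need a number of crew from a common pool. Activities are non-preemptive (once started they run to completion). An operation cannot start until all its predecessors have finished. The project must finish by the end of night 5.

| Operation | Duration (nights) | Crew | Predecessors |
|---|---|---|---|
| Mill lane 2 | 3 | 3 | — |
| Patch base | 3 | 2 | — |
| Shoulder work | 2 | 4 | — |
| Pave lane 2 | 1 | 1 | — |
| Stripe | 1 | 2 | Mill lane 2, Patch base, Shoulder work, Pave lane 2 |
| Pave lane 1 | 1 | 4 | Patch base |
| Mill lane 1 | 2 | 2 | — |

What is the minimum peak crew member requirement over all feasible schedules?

9

Early-start (Mill lane 2@1, Patch base@1, Shoulder work@1, Pave lane 2@1, Stripe@4, Pave lane 1@4, Mill lane 1@1) gives peak 12: n1:12  n2:11  n3:5  n4:6  n5:0.
Shift Pave lane 2→3, Mill lane 1→3.
Schedule Mill lane 2@1, Patch base@1, Shoulder work@1, Pave lane 2@3, Stripe@4, Pave lane 1@4, Mill lane 1@3: n1:9  n2:9  n3:8  n4:8  n5:0 — peak 9.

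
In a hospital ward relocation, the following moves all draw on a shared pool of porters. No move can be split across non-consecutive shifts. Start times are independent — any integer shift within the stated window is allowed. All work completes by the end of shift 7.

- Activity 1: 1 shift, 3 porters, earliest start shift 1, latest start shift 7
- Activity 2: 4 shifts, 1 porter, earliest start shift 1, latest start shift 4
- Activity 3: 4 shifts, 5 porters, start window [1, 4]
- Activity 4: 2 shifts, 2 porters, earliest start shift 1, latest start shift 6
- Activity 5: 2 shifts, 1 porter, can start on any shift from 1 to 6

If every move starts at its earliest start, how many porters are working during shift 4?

At early start, shift 4 has: Activity 2, Activity 3.
Demand: 1 + 5 = 6.

6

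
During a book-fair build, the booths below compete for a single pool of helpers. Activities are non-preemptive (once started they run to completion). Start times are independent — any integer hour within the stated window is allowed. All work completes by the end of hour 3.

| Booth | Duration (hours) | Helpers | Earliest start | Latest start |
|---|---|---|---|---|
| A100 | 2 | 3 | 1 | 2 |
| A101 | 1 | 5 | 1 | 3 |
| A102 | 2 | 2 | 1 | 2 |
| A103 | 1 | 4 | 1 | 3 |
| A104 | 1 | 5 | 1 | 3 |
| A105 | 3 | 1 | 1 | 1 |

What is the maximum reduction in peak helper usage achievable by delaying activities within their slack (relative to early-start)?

Early-start peak: h1:20  h2:6  h3:1 ⇒ 20.
Leveled (A100@1, A101@1, A102@2, A103@2, A104@3, A105@1): h1:9  h2:10  h3:8 ⇒ 10.
Reduction 20 − 10 = 10.

10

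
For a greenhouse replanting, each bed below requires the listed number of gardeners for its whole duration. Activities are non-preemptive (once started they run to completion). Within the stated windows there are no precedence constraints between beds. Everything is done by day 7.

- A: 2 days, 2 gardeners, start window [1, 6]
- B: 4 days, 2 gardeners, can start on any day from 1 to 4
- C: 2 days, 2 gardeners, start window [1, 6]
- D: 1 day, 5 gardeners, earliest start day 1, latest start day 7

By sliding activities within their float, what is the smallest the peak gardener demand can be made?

5

Early-start (A@1, B@1, C@1, D@1) gives peak 11: d1:11  d2:6  d3:2  d4:2  d5:0  d6:0  d7:0.
Shift C→3, D→5.
Schedule A@1, B@1, C@3, D@5: d1:4  d2:4  d3:4  d4:4  d5:5  d6:0  d7:0 — peak 5.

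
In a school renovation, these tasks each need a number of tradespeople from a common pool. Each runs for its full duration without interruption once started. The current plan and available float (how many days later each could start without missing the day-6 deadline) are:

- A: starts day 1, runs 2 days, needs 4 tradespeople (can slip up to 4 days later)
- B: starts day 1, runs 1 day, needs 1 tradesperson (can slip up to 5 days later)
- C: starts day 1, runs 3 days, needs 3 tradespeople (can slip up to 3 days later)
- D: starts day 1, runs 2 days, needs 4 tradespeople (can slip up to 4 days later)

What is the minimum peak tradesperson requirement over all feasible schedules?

Early-start (A@1, B@1, C@1, D@1) gives peak 12: d1:12  d2:11  d3:3  d4:0  d5:0  d6:0.
Shift C→2, D→3.
Schedule A@1, B@1, C@2, D@3: d1:5  d2:7  d3:7  d4:7  d5:0  d6:0 — peak 7.

7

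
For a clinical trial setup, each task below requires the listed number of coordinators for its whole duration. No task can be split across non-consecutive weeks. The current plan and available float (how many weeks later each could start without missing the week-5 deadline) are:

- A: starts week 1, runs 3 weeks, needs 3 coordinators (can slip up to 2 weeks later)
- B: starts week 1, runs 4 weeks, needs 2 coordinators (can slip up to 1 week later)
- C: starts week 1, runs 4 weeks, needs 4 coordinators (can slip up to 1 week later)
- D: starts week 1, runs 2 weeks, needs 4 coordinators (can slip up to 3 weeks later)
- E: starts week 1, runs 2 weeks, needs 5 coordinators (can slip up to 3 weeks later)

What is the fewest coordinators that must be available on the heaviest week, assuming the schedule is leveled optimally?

Early-start (A@1, B@1, C@1, D@1, E@1) gives peak 18: w1:18  w2:18  w3:9  w4:6  w5:0.
Shift E→4.
Schedule A@1, B@1, C@1, D@1, E@4: w1:13  w2:13  w3:9  w4:11  w5:5 — peak 13.

13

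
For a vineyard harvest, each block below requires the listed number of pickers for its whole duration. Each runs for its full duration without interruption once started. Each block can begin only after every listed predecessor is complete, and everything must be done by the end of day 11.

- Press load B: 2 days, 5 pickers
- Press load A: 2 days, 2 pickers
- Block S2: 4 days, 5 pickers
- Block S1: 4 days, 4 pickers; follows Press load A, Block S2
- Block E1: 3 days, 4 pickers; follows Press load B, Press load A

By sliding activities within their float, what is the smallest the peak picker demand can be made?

8

Early-start (Press load B@1, Press load A@1, Block S2@1, Block S1@5, Block E1@3) gives peak 12: d1:12  d2:12  d3:9  d4:9  d5:8  d6:4  d7:4  d8:4  d9:0  d10:0  d11:0.
Shift Block S2→3, Block S1→7, Block E1→7.
Schedule Press load B@1, Press load A@1, Block S2@3, Block S1@7, Block E1@7: d1:7  d2:7  d3:5  d4:5  d5:5  d6:5  d7:8  d8:8  d9:8  d10:4  d11:0 — peak 8.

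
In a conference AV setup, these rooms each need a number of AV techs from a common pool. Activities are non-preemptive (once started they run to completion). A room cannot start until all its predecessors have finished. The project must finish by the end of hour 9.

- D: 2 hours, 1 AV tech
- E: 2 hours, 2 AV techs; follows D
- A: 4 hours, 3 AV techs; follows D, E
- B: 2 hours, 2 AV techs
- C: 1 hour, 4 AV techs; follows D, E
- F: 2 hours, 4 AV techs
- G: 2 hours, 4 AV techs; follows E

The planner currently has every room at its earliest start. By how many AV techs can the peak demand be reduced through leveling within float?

Early-start peak: h1:7  h2:7  h3:2  h4:2  h5:11  h6:7  h7:3  h8:3  h9:0 ⇒ 11.
Leveled (D@1, E@3, A@5, B@1, C@5, F@1, G@6): h1:7  h2:7  h3:2  h4:2  h5:7  h6:7  h7:7  h8:3  h9:0 ⇒ 7.
Reduction 11 − 7 = 4.

4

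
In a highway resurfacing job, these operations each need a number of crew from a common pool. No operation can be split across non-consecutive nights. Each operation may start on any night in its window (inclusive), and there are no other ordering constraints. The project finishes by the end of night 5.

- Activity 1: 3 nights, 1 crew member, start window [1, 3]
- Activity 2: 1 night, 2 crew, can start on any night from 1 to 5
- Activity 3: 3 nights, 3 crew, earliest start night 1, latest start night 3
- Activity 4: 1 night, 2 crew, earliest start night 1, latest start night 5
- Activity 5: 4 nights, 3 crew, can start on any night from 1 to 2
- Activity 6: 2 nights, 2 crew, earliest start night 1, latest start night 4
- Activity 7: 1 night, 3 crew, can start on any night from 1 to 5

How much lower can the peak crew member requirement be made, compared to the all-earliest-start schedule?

Early-start peak: n1:16  n2:9  n3:7  n4:3  n5:0 ⇒ 16.
Leveled (Activity 1@1, Activity 2@4, Activity 3@1, Activity 4@5, Activity 5@1, Activity 6@4, Activity 7@5): n1:7  n2:7  n3:7  n4:7  n5:7 ⇒ 7.
Reduction 16 − 7 = 9.

9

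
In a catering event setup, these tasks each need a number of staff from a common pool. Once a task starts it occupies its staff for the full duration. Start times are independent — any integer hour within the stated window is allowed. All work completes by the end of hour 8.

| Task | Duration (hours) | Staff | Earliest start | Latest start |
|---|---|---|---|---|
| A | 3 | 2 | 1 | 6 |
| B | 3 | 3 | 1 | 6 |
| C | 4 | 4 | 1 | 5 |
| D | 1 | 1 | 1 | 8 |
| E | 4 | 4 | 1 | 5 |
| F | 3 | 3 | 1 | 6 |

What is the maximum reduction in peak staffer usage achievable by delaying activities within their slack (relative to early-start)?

9

Early-start peak: h1:17  h2:16  h3:16  h4:8  h5:0  h6:0  h7:0  h8:0 ⇒ 17.
Leveled (A@1, B@1, C@4, D@1, E@5, F@2): h1:6  h2:8  h3:8  h4:7  h5:8  h6:8  h7:8  h8:4 ⇒ 8.
Reduction 17 − 8 = 9.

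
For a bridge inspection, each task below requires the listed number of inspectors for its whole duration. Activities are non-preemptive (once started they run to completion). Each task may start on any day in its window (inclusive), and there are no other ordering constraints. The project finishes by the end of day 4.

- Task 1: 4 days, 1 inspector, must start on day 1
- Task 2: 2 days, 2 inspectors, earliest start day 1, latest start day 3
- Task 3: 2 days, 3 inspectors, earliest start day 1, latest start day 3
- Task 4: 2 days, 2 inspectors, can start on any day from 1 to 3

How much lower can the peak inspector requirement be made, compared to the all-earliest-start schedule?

3

Early-start peak: d1:8  d2:8  d3:1  d4:1 ⇒ 8.
Leveled (Task 1@1, Task 2@1, Task 3@3, Task 4@1): d1:5  d2:5  d3:4  d4:4 ⇒ 5.
Reduction 8 − 5 = 3.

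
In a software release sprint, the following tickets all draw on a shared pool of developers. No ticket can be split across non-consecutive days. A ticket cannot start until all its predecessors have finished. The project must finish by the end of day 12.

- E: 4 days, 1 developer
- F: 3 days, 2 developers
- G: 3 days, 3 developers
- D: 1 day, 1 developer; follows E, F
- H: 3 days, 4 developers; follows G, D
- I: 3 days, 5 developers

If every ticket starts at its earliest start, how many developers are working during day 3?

11

At early start, day 3 has: E, F, G, I.
Demand: 1 + 2 + 3 + 5 = 11.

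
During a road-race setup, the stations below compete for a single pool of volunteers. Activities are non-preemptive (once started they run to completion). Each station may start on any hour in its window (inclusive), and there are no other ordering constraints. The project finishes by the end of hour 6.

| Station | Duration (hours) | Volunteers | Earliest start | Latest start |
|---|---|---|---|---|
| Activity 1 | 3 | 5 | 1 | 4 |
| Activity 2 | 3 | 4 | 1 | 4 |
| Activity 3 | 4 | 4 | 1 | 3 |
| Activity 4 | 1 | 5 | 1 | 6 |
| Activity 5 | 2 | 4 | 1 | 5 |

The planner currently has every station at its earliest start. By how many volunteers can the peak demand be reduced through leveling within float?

10

Early-start peak: h1:22  h2:17  h3:13  h4:4  h5:0  h6:0 ⇒ 22.
Leveled (Activity 1@1, Activity 2@4, Activity 3@1, Activity 4@6, Activity 5@4): h1:9  h2:9  h3:9  h4:12  h5:8  h6:9 ⇒ 12.
Reduction 22 − 12 = 10.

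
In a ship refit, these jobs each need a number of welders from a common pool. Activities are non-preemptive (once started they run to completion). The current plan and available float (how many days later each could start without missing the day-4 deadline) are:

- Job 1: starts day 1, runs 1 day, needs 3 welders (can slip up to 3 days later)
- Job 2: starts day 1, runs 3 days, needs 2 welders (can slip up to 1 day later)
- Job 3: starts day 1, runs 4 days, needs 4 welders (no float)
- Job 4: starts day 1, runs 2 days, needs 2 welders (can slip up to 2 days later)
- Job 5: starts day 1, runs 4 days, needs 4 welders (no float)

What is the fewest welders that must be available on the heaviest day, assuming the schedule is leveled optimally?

12

Early-start (Job 1@1, Job 2@1, Job 3@1, Job 4@1, Job 5@1) gives peak 15: d1:15  d2:12  d3:10  d4:8.
Shift Job 2→2, Job 4→2.
Schedule Job 1@1, Job 2@2, Job 3@1, Job 4@2, Job 5@1: d1:11  d2:12  d3:12  d4:10 — peak 12.
Total welder-days = 45 over 4 days ⇒ peak ≥ ⌈45/4⌉ = 12, so 12 is optimal.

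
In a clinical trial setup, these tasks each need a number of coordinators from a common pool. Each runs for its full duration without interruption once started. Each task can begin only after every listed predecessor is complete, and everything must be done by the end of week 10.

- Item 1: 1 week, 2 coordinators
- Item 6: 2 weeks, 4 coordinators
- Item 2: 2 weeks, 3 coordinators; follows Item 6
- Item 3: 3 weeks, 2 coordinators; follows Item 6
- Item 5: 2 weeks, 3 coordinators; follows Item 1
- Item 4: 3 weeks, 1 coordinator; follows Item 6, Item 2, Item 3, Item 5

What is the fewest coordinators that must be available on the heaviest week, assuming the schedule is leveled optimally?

5

Early-start (Item 1@1, Item 6@1, Item 2@3, Item 3@3, Item 5@2, Item 4@6) gives peak 8: w1:6  w2:7  w3:8  w4:5  w5:2  w6:1  w7:1  w8:1  w9:0  w10:0.
Shift Item 6→2, Item 2→4, Item 3→4, Item 5→6, Item 4→8.
Schedule Item 1@1, Item 6@2, Item 2@4, Item 3@4, Item 5@6, Item 4@8: w1:2  w2:4  w3:4  w4:5  w5:5  w6:5  w7:3  w8:1  w9:1  w10:1 — peak 5.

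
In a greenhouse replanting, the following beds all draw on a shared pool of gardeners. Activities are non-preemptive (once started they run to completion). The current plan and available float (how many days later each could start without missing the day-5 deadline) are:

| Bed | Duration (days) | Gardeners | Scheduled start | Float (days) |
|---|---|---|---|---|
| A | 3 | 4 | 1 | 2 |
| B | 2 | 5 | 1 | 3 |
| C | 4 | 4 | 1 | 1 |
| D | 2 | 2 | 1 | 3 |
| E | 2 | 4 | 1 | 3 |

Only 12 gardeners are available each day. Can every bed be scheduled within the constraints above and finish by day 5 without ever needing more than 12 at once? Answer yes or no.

yes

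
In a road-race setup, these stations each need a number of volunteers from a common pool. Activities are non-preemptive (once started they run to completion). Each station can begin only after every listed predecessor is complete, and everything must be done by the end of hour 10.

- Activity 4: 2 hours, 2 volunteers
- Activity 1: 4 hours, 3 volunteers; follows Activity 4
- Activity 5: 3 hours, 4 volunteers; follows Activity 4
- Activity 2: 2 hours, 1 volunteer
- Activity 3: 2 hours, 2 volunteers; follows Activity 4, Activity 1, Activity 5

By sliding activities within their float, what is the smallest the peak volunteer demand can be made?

Schedule Activity 4@1, Activity 1@3, Activity 5@3, Activity 2@1, Activity 3@7: h1:3  h2:3  h3:7  h4:7  h5:7  h6:3  h7:2  h8:2  h9:0  h10:0 — peak 7.

7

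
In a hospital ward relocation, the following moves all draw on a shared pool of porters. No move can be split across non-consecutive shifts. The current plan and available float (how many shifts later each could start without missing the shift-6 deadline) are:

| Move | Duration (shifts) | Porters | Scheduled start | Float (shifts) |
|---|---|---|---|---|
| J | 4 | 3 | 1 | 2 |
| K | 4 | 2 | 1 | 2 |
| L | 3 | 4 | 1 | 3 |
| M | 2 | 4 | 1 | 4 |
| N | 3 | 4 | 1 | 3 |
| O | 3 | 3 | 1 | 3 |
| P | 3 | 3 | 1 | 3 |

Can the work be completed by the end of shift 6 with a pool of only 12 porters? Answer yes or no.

yes

Schedule J@1, K@1, L@1, M@5, N@4, O@1, P@4: s1:12  s2:12  s3:12  s4:12  s5:11  s6:11 — peak 12 ≤ 12.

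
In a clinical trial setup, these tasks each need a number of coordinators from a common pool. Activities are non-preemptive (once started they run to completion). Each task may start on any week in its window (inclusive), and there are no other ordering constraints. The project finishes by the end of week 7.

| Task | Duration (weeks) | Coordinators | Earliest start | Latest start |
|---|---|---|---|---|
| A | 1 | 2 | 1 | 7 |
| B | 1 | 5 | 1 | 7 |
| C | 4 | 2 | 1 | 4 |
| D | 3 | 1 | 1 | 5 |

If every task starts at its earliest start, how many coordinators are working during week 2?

3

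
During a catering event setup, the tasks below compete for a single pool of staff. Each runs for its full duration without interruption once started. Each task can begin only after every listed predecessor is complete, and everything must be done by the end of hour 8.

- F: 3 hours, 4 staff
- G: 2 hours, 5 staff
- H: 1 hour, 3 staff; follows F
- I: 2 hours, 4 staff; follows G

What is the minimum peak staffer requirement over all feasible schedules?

5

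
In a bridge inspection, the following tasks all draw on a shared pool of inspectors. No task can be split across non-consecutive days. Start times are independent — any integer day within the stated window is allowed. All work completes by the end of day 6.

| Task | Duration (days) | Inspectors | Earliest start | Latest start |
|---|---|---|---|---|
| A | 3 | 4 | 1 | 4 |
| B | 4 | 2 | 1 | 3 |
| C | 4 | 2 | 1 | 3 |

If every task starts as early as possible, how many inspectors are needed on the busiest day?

8

Early-start schedule: A@1, B@1, C@1.
Load per day: day 1: 8, day 2: 8, day 3: 8, day 4: 4, day 5: 0, day 6: 0.
Peak is 8.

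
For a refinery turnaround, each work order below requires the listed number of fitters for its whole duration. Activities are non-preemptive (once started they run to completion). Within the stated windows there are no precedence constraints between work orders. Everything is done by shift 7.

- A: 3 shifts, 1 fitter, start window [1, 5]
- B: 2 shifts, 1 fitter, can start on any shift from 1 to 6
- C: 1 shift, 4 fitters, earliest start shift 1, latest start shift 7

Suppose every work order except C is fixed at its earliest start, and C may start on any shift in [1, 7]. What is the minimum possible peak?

4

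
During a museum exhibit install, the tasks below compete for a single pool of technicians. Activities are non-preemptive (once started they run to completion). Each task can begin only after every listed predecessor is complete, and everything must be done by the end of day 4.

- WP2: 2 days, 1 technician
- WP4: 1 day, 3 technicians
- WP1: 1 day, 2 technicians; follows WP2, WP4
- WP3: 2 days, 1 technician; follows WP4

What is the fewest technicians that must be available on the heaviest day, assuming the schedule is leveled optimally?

3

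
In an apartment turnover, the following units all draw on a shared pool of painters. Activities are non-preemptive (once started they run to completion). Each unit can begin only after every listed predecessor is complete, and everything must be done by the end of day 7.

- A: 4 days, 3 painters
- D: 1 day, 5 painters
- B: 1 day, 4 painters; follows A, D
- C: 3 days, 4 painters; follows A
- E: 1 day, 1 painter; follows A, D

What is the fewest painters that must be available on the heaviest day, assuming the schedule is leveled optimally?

Early-start (A@1, D@1, B@5, C@5, E@5) gives peak 9: d1:8  d2:3  d3:3  d4:3  d5:9  d6:4  d7:4.
Shift E→6.
Schedule A@1, D@1, B@5, C@5, E@6: d1:8  d2:3  d3:3  d4:3  d5:8  d6:5  d7:4 — peak 8.

8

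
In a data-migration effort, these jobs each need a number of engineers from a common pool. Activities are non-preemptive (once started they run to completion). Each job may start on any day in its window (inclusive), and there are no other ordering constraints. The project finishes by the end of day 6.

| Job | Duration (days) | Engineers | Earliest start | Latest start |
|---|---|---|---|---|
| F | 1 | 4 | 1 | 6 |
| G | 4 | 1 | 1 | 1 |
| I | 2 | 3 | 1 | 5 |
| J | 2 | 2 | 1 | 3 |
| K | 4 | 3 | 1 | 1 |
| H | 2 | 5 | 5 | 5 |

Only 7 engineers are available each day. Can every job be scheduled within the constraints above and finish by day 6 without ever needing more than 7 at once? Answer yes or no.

no

The minimum achievable peak is 8; 7 < 8, so no feasible schedule stays within the cap.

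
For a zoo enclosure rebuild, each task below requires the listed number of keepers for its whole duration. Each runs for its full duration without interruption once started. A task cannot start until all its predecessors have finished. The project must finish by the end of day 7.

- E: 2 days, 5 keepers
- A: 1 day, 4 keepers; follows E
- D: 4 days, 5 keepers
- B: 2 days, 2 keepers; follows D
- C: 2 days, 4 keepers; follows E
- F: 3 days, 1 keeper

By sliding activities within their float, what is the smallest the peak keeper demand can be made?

Early-start (E@1, A@3, D@1, B@5, C@3, F@1) gives peak 14: d1:11  d2:11  d3:14  d4:9  d5:2  d6:2  d7:0.
Shift C→4, F→3.
Schedule E@1, A@3, D@1, B@5, C@4, F@3: d1:10  d2:10  d3:10  d4:10  d5:7  d6:2  d7:0 — peak 10.

10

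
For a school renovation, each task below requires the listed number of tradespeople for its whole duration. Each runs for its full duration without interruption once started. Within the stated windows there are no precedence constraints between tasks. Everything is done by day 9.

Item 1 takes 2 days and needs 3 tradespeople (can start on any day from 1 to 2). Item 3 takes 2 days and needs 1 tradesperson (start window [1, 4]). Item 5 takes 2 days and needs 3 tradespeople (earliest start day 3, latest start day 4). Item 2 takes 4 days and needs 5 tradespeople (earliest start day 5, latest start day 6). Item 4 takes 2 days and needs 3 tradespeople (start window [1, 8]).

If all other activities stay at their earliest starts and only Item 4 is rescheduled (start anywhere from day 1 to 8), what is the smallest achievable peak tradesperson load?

6

Item 4@1: d1:7  d2:7  d3:3  d4:3  d5:5  d6:5  d7:5  d8:5  d9:0 → peak 7
Item 4@2: d1:4  d2:7  d3:6  d4:3  d5:5  d6:5  d7:5  d8:5  d9:0 → peak 7
Item 4@3: d1:4  d2:4  d3:6  d4:6  d5:5  d6:5  d7:5  d8:5  d9:0 → peak 6
Item 4@4: d1:4  d2:4  d3:3  d4:6  d5:8  d6:5  d7:5  d8:5  d9:0 → peak 8
Item 4@5: d1:4  d2:4  d3:3  d4:3  d5:8  d6:8  d7:5  d8:5  d9:0 → peak 8
Item 4@6: d1:4  d2:4  d3:3  d4:3  d5:5  d6:8  d7:8  d8:5  d9:0 → peak 8
Item 4@7: d1:4  d2:4  d3:3  d4:3  d5:5  d6:5  d7:8  d8:8  d9:0 → peak 8
Item 4@8: d1:4  d2:4  d3:3  d4:3  d5:5  d6:5  d7:5  d8:8  d9:3 → peak 8
Best is Item 4@3, peak 6.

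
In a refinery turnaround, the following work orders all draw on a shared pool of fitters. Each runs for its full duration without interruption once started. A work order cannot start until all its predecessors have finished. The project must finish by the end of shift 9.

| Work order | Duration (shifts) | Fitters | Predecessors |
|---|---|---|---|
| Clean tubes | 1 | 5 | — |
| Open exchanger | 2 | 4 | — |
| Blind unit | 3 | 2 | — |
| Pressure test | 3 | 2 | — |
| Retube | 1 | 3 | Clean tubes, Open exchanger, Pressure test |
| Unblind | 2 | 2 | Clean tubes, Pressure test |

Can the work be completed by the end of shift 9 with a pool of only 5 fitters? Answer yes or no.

Schedule Clean tubes@1, Open exchanger@2, Blind unit@4, Pressure test@4, Retube@7, Unblind@7: s1:5  s2:4  s3:4  s4:4  s5:4  s6:4  s7:5  s8:2  s9:0 — peak 5 ≤ 5.

yes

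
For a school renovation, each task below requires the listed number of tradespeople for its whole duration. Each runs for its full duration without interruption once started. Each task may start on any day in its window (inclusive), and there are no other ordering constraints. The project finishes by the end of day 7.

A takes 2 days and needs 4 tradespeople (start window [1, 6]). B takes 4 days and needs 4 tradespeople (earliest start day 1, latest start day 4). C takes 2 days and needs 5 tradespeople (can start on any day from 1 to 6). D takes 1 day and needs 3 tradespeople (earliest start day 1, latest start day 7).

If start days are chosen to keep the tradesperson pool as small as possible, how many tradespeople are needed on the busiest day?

8

Early-start (A@1, B@1, C@1, D@1) gives peak 16: d1:16  d2:13  d3:4  d4:4  d5:0  d6:0  d7:0.
Shift C→5, D→3.
Schedule A@1, B@1, C@5, D@3: d1:8  d2:8  d3:7  d4:4  d5:5  d6:5  d7:0 — peak 8.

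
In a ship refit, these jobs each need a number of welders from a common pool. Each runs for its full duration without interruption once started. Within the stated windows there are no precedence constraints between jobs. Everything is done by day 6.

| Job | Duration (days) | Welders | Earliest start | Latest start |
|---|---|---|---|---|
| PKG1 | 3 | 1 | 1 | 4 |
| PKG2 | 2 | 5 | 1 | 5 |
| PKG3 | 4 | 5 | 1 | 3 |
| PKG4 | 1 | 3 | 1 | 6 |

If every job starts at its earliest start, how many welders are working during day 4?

5

At early start, day 4 has: PKG3.
Demand: 5 = 5.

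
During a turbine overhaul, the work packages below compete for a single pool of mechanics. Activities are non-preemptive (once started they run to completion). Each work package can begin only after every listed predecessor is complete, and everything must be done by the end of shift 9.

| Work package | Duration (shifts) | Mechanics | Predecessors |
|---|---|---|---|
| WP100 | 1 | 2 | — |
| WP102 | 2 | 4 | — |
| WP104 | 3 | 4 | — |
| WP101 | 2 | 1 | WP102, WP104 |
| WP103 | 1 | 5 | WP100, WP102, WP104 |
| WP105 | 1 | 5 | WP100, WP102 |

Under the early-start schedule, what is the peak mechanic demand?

Early-start schedule: WP100@1, WP102@1, WP104@1, WP101@4, WP103@4, WP105@3.
Load per shift: shift 1: 10, shift 2: 8, shift 3: 9, shift 4: 6, shift 5: 1, shift 6: 0, shift 7: 0, shift 8: 0, shift 9: 0.
Peak is 10.

10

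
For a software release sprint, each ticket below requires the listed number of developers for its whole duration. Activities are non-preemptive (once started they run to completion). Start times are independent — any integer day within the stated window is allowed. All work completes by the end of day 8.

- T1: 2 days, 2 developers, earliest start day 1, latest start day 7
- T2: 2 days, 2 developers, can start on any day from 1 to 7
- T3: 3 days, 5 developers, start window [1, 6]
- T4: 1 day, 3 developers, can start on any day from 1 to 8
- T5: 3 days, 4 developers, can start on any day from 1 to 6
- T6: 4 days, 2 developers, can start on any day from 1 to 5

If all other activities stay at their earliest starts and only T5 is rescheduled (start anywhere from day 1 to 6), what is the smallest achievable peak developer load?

14

T5@1: d1:18  d2:15  d3:11  d4:2  d5:0  d6:0  d7:0  d8:0 → peak 18
T5@2: d1:14  d2:15  d3:11  d4:6  d5:0  d6:0  d7:0  d8:0 → peak 15
T5@3: d1:14  d2:11  d3:11  d4:6  d5:4  d6:0  d7:0  d8:0 → peak 14
T5@4: d1:14  d2:11  d3:7  d4:6  d5:4  d6:4  d7:0  d8:0 → peak 14
T5@5: d1:14  d2:11  d3:7  d4:2  d5:4  d6:4  d7:4  d8:0 → peak 14
T5@6: d1:14  d2:11  d3:7  d4:2  d5:0  d6:4  d7:4  d8:4 → peak 14
Best is T5@3, peak 14.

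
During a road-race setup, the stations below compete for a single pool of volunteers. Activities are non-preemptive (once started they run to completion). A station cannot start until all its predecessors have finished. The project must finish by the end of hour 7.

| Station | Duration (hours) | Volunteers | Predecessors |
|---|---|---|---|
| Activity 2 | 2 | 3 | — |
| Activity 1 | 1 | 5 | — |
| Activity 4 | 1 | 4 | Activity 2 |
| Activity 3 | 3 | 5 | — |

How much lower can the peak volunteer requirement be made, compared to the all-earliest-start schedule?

8

Early-start peak: h1:13  h2:8  h3:9  h4:0  h5:0  h6:0  h7:0 ⇒ 13.
Leveled (Activity 2@1, Activity 1@3, Activity 4@4, Activity 3@5): h1:3  h2:3  h3:5  h4:4  h5:5  h6:5  h7:5 ⇒ 5.
Reduction 13 − 5 = 8.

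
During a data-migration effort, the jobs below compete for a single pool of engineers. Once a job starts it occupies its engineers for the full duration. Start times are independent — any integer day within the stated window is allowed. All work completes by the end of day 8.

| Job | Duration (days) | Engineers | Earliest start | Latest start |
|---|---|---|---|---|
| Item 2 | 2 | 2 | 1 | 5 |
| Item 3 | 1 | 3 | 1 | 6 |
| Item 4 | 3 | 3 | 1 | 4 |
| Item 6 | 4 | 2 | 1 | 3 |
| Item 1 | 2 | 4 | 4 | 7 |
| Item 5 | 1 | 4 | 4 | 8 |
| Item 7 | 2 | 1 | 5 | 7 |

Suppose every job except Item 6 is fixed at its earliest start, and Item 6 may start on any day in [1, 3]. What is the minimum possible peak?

Item 6@1: d1:10  d2:7  d3:5  d4:10  d5:5  d6:1  d7:0  d8:0 → peak 10
Item 6@2: d1:8  d2:7  d3:5  d4:10  d5:7  d6:1  d7:0  d8:0 → peak 10
Item 6@3: d1:8  d2:5  d3:5  d4:10  d5:7  d6:3  d7:0  d8:0 → peak 10
Best is Item 6@1, peak 10.

10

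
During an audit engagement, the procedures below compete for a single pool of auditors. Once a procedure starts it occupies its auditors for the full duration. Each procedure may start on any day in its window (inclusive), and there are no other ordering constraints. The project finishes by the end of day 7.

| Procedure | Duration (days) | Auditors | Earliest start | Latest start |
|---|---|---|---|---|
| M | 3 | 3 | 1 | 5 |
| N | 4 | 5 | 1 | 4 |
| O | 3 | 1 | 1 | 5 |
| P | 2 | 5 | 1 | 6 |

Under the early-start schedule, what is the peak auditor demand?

Early-start schedule: M@1, N@1, O@1, P@1.
Load per day: day 1: 14, day 2: 14, day 3: 9, day 4: 5, day 5: 0, day 6: 0, day 7: 0.
Peak is 14.

14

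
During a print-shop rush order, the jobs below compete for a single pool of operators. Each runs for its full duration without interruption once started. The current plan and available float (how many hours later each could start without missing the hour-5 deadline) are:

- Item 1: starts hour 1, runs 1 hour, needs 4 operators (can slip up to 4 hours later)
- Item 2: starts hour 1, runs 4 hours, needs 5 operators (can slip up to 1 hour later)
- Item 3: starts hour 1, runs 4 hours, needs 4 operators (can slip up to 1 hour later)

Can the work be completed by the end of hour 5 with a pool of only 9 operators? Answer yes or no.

yes

Schedule Item 1@1, Item 2@1, Item 3@2: h1:9  h2:9  h3:9  h4:9  h5:4 — peak 9 ≤ 9.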